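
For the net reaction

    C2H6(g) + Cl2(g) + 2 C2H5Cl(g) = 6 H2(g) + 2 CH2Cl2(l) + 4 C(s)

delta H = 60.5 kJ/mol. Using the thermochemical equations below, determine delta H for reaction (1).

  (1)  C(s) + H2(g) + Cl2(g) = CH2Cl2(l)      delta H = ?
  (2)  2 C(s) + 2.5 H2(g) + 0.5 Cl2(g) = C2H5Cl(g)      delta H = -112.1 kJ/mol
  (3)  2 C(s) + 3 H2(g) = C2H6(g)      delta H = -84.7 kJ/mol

(1) × 2 (×2 to match 2 CH2Cl2(l) in the target): contributes 2·x
(2) reversed and × 2 (C2H5Cl(g) must end up as a reactant; scale by 2 for the 2 C2H5Cl(g)): (-2)·(-112.1) = +224.2 kJ/mol
(3) reversed (C2H6(g) must end up as a reactant): +84.7 kJ/mol
+60.5 = (+224.2) + (+84.7) + 2·x
x = (+60.5 − (+308.9)) / (2) = -124.2 kJ/mol

delta H = -124.2 kJ/mol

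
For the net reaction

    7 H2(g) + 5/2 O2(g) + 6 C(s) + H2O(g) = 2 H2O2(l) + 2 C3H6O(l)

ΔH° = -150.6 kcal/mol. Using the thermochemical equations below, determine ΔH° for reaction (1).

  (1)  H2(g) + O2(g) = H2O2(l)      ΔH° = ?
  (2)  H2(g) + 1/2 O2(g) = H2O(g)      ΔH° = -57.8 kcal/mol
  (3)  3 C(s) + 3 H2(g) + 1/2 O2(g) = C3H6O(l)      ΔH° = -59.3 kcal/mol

ΔH° = -44.9 kcal/mol

(1) × 2 (×2 to match 2 H2O2(l) in the target): contributes 2·x
(2) reversed (H2O(g) must end up as a reactant): +57.8 kcal/mol
(3) × 2 (×2 to match 2 C3H6O(l) in the target): (2)·(-59.3) = -118.6 kcal/mol
-150.6 = (+57.8) + (-118.6) + 2·x
x = (-150.6 − (-60.8)) / (2) = -44.9 kcal/mol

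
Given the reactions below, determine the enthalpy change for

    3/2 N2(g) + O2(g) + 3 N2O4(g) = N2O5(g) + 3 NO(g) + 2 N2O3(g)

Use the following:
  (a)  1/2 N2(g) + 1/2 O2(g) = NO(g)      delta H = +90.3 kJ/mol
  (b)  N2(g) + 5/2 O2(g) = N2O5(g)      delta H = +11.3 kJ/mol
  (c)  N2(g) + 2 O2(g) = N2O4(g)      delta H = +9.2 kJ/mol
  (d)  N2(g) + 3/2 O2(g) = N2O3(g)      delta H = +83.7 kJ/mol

(a) × 3 (×3 to match 3 NO(g) in the target): (3)·(+90.3) = +270.9 kJ/mol
(b) as written (N2O5(g) already on the product side): +11.3 kJ/mol
(c) reversed and × 3 (N2O4(g) must end up as a reactant; ×3 to match 3 N2O4(g) in the target): (-3)·(+9.2) = -27.6 kJ/mol
(d) × 2 (×2 to match 2 N2O3(g) in the target): (2)·(+83.7) = +167.4 kJ/mol
Combining the equations, delta H = (+270.9) + (+11.3) + (-27.6) + (+167.4) = 422.0 kJ/mol

delta H = 422.0 kJ/mol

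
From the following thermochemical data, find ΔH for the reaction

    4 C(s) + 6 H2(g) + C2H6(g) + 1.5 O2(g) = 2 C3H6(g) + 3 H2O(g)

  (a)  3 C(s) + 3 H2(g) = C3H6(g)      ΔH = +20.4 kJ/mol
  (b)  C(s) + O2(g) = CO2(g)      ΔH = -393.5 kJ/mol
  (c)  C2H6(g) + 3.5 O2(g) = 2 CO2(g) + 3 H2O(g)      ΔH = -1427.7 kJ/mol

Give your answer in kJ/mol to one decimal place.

(a) × 2: (2)·(+20.4) = +40.8 kJ/mol
(b) reversed and × 2: (-2)·(-393.5) = +787.0 kJ/mol
(c) as written: -1427.7 kJ/mol
Combining the equations, ΔH = (2)·(+20.4) + (-2)·(-393.5) + (1)·(-1427.7) = -599.9 kJ/mol

ΔH = -599.9 kJ/mol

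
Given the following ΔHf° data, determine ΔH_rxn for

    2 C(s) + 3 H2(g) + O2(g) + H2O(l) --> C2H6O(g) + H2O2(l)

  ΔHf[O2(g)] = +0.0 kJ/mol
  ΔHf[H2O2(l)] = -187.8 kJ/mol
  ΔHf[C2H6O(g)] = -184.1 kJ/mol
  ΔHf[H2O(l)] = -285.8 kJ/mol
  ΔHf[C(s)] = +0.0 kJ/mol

Products: 1·(-184.1) + 1·(-187.8) = -371.9
Reactants: 2·(+0.0) + 3·(+0.0) + 1·(+0.0) + 1·(-285.8) = -285.8
ΔH_rxn = (-371.9) − (-285.8) = -86.1 kJ/mol

ΔH_rxn = -86.1 kJ/mol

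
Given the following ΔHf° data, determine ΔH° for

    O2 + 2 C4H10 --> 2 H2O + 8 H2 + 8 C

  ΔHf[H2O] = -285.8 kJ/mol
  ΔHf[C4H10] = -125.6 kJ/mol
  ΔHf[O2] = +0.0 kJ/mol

ΔH°rxn = Σ nΔHf°(products) − Σ nΔHf°(reactants).
Products: 2·(-285.8) + 8·(+0.0) + 8·(+0.0) = -571.6
Reactants: 1·(+0.0) + 2·(-125.6) = -251.2
ΔH° = (-571.6) − (-251.2) = -320.4 kJ/mol

ΔH° = -320.4 kJ/mol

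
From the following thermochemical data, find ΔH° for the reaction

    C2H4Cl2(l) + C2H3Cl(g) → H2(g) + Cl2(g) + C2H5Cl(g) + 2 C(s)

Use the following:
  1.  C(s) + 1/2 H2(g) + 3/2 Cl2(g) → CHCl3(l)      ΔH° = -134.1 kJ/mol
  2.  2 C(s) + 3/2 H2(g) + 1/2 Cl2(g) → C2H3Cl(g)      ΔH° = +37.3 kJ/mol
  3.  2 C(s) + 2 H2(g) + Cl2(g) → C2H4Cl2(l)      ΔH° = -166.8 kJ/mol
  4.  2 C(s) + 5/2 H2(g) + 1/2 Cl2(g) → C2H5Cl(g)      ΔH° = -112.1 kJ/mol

ΔH° = 17.4 kJ/mol

eq. 1: not needed.
eq. 2 reversed: -37.3 kJ/mol
eq. 3 reversed: +166.8 kJ/mol
eq. 4 as written: -112.1 kJ/mol
ΔH° = (-37.3) + (+166.8) + (-112.1) = 17.4 kJ/mol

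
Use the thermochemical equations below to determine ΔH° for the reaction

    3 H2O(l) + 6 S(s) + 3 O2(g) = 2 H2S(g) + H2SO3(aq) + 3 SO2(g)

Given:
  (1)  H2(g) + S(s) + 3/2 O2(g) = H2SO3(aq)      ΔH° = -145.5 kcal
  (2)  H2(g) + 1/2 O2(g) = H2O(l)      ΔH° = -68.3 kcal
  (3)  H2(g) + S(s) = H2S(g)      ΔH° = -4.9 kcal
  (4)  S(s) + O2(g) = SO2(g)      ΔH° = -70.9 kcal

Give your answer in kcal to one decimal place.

ΔH° = -163.1 kcal

(1) as written (H2SO3(aq) already on the product side): -145.5 kcal
(2) reversed and × 3 (H2O(l) must end up as a reactant; scale by 3 for the 3 H2O(l)): (-3)·(-68.3) = +204.9 kcal
(3) × 2 (×2 to match 2 H2S(g) in the target): (2)·(-4.9) = -9.8 kcal
(4) × 3 (scale by 3 for the 3 SO2(g)): (3)·(-70.9) = -212.7 kcal
ΔH° = (-145.5) + (+204.9) + (-9.8) + (-212.7) = -163.1 kcal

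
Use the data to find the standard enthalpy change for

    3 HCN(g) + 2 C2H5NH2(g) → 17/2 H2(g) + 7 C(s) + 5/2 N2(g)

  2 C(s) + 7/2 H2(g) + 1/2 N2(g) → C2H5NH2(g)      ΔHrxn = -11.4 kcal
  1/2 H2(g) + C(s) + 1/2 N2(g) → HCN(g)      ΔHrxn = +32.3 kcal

equation 1 reversed and × 2: (-2)·(-11.4) = +22.8 kcal
equation 2 reversed and × 3: (-3)·(+32.3) = -96.9 kcal
Combining the equations, ΔHrxn = (+22.8) + (-96.9) = -74.1 kcal

ΔHrxn = -74.1 kcal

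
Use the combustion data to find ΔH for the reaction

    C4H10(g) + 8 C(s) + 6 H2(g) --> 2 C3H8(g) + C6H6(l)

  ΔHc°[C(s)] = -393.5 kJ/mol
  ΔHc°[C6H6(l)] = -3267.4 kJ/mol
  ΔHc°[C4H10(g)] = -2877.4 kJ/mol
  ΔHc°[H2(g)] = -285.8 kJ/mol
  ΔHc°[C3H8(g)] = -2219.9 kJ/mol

ΔH = -33.0 kJ/mol

Using ΔH = Σ nΔHc°(reactants) − Σ nΔHc°(products):
= [1·(-2877.4) + 8·(-393.5) + 6·(-285.8)] − [2·(-2219.9) + 1·(-3267.4)]
= -33.0 kJ/mol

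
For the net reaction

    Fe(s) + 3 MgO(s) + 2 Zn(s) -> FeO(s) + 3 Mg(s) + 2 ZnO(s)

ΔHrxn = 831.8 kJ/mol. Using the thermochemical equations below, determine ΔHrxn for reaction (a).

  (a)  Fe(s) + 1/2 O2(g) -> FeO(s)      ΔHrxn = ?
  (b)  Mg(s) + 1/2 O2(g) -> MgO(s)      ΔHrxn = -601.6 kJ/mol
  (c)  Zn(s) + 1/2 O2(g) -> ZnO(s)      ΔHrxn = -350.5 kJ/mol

ΔHrxn = -272.0 kJ/mol

(a) as written (FeO(s) already on the product side): contributes x
(b) reversed and × 3 (MgO(s) must end up as a reactant; scale by 3 for the 3 MgO(s)): (-3)·(-601.6) = +1804.8 kJ/mol
(c) × 2 (×2 to match 2 ZnO(s) in the target): (2)·(-350.5) = -701.0 kJ/mol
+831.8 = (+1804.8) + (-701.0) + x
x = (+831.8 − (+1103.8)) / (1) = -272.0 kJ/mol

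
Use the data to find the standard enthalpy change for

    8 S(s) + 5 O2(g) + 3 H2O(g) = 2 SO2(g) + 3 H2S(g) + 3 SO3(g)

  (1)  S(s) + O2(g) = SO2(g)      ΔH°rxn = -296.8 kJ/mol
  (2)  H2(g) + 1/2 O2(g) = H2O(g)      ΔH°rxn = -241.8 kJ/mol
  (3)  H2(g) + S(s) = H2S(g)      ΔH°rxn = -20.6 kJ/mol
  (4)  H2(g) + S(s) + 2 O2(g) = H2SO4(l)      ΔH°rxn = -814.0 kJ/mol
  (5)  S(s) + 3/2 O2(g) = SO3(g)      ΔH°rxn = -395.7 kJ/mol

ΔH°rxn = -1117.1 kJ/mol

(1) × 2: (2)·(-296.8) = -593.6 kJ/mol
(2) reversed and × 3: (-3)·(-241.8) = +725.4 kJ/mol
(3) × 3: (3)·(-20.6) = -61.8 kJ/mol
(4): not needed.
(5) × 3: (3)·(-395.7) = -1187.1 kJ/mol
Since enthalpy is a state function, ΔH°rxn = (2)·(-296.8) + (-3)·(-241.8) + (3)·(-20.6) + (3)·(-395.7) = -1117.1 kJ/mol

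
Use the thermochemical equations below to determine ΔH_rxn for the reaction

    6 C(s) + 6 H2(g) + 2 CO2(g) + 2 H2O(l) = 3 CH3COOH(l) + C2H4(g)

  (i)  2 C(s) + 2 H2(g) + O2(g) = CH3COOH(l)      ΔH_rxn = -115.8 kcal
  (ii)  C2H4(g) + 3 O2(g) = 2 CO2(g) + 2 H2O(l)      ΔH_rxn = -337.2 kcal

(i) × 3 (×3 to match 3 CH3COOH(l) in the target): (3)·(-115.8) = -347.4 kcal
(ii) reversed (C2H4(g) must end up as a product): +337.2 kcal
ΔH_rxn = (3)·(-115.8) + (-1)·(-337.2) = -10.2 kcal

ΔH_rxn = -10.2 kcal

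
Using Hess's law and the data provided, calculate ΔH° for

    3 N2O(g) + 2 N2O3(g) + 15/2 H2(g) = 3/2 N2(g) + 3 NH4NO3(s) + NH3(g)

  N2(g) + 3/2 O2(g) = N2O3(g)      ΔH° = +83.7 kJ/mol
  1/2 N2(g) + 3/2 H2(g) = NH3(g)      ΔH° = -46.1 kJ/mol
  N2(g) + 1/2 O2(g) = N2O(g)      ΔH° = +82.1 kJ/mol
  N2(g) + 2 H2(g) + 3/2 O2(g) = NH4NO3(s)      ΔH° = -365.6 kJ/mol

ΔH° = -1556.6 kJ/mol

equation 1 reversed and × 2 (reverse to put N2O3(g) on the reactant side; scale by 2 for the 2 N2O3(g)): (-2)·(+83.7) = -167.4 kJ/mol
equation 2 as written (NH3(g) already on the product side): -46.1 kJ/mol
equation 3 reversed and × 3 (N2O(g) must end up as a reactant; scale by 3 for the 3 N2O(g)): (-3)·(+82.1) = -246.3 kJ/mol
equation 4 × 3 (scale by 3 for the 3 NH4NO3(s)): (3)·(-365.6) = -1096.8 kJ/mol
Combining the equations, ΔH° = (-2)·(+83.7) + (1)·(-46.1) + (-3)·(+82.1) + (3)·(-365.6) = -1556.6 kJ/mol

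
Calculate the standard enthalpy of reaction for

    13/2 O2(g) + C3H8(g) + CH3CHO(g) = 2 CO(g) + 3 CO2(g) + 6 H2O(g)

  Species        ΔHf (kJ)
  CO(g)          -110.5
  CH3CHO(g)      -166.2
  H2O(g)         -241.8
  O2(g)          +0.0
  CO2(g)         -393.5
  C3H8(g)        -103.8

ΔH°rxn = -2582.3 kJ

Products: 2·(-110.5) + 3·(-393.5) + 6·(-241.8) = -2852.3
Reactants: 13/2·(+0.0) + 1·(-103.8) + 1·(-166.2) = -270.0
ΔH°rxn = (-2852.3) − (-270.0) = -2582.3 kJ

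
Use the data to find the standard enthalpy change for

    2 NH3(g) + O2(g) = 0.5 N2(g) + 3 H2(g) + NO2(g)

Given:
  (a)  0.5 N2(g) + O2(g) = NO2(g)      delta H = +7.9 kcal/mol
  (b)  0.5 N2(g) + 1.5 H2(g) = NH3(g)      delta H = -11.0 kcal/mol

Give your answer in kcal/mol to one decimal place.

delta H = 29.9 kcal/mol

(a) as written: +7.9 kcal/mol
(b) reversed and × 2: (-2)·(-11.0) = +22.0 kcal/mol
Summing the manipulated equations, delta H = (1)·(+7.9) + (-2)·(-11.0) = 29.9 kcal/mol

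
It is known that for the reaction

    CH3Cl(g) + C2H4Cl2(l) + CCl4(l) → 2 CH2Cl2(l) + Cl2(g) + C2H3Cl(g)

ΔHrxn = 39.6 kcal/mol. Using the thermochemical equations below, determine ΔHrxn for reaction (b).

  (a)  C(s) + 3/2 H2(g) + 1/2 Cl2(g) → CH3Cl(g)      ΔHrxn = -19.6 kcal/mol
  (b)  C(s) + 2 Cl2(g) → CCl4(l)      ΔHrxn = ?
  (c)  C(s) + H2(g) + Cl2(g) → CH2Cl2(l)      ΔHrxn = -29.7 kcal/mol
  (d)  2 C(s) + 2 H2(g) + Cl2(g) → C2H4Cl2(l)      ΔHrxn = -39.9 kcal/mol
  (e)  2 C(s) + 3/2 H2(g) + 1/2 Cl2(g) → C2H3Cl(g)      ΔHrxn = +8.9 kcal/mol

ΔHrxn = -30.6 kcal/mol

(a) reversed: +19.6 kcal/mol
(b) reversed: contributes −x
(c) × 2: (2)·(-29.7) = -59.4 kcal/mol
(d) reversed: +39.9 kcal/mol
(e) as written: +8.9 kcal/mol
+39.6 = (+19.6) + (-59.4) + (+39.9) + (+8.9) − x
x = (+39.6 − (+9.0)) / (-1) = -30.6 kcal/mol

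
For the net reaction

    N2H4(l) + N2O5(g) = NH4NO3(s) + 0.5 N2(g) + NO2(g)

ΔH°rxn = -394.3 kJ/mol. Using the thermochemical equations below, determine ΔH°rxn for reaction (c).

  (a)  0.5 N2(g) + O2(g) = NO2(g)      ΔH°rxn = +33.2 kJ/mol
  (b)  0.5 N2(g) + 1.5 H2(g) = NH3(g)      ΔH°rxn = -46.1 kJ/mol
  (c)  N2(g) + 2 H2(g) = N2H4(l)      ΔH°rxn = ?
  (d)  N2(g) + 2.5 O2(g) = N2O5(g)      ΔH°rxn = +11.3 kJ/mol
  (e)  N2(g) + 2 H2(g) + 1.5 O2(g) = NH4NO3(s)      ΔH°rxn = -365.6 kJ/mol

(a) as written (NO2(g) already on the product side): +33.2 kJ/mol
(b): not needed (NH3(g) appears nowhere else).
(c) reversed (N2H4(l) must end up as a reactant): contributes −x
(d) reversed (N2O5(g) must end up as a reactant): -11.3 kJ/mol
(e) as written (NH4NO3(s) already on the product side): -365.6 kJ/mol
-394.3 = (+33.2) + (-11.3) + (-365.6) − x
x = (-394.3 − (-343.7)) / (-1) = 50.6 kJ/mol

ΔH°rxn = 50.6 kJ/mol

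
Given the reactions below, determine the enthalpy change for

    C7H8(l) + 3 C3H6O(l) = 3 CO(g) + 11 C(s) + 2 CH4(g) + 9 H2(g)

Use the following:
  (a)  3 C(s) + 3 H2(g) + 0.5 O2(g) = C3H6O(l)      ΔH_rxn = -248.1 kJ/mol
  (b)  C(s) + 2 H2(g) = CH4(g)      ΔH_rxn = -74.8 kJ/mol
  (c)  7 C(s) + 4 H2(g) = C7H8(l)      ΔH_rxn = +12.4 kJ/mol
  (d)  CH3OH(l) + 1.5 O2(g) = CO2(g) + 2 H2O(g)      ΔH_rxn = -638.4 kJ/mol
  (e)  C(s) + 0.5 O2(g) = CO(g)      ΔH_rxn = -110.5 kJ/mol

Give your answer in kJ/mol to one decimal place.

ΔH_rxn = 250.8 kJ/mol

(a) reversed and × 3 (C3H6O(l) must end up as a reactant; scale by 3 for the 3 C3H6O(l)): (-3)·(-248.1) = +744.3 kJ/mol
(b) × 2 (scale by 2 for the 2 CH4(g)): (2)·(-74.8) = -149.6 kJ/mol
(c) reversed (C7H8(l) must end up as a reactant): -12.4 kJ/mol
(d): not needed (H2O(g) appears nowhere else).
(e) × 3 (×3 to match 3 CO(g) in the target): (3)·(-110.5) = -331.5 kJ/mol
Combining the equations, ΔH_rxn = (+744.3) + (-149.6) + (-12.4) + (-331.5) = 250.8 kJ/mol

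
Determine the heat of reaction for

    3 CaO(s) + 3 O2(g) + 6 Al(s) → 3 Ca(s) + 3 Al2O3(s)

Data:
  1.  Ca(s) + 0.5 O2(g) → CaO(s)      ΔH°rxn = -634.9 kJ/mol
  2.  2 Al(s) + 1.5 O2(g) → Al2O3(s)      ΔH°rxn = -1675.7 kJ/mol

eq. 1 reversed and × 3: (-3)·(-634.9) = +1904.7 kJ/mol
eq. 2 × 3: (3)·(-1675.7) = -5027.1 kJ/mol
ΔH°rxn = (+1904.7) + (-5027.1) = -3122.4 kJ/mol

ΔH°rxn = -3122.4 kJ/mol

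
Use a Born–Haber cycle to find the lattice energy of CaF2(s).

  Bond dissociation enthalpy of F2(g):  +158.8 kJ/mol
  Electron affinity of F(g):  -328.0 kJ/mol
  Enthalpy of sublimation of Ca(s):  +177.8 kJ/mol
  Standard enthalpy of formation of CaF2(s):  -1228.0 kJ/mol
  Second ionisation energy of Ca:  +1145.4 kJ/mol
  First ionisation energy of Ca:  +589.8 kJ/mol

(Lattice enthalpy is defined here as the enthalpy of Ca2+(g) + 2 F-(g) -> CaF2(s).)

U = -2643.8 kJ/mol

ΔHf° = 1·ΔHsub + 1·(ΣIE) + 1·D(F2) + 2·EA + U
-1228.0 = 1·(+177.8) + 1·(+1735.2) + 1·(+158.8) + 2·(-328.0) + U
U = -1228.0 − (+1415.8) = -2643.8 kJ/mol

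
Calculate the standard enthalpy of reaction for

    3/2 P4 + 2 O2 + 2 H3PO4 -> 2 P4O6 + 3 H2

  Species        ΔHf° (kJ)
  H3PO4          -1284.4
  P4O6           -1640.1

ΔH° = -711.4 kJ

Products: 2·(-1640.1) + 3·(+0.0) = -3280.2
Reactants: 3/2·(+0.0) + 2·(+0.0) + 2·(-1284.4) = -2568.8
ΔH° = (-3280.2) − (-2568.8) = -711.4 kJ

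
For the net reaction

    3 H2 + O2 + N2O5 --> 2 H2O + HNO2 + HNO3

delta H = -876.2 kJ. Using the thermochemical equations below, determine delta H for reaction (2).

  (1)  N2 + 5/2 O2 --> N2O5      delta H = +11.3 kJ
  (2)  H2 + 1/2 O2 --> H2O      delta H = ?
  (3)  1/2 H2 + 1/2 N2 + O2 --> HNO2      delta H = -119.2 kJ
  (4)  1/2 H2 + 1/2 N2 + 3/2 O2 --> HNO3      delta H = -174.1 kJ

delta H = -285.8 kJ

(1) reversed: -11.3 kJ
(2) × 2: contributes 2·x
(3) as written: -119.2 kJ
(4) as written: -174.1 kJ
-876.2 = (-11.3) + (-119.2) + (-174.1) + 2·x
x = (-876.2 − (-304.6)) / (2) = -285.8 kJ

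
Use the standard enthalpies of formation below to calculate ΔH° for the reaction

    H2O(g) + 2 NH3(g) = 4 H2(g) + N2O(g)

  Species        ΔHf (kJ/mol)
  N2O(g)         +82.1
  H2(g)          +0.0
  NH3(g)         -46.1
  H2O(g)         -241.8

Products: 4·(+0.0) + 1·(+82.1) = +82.1
Reactants: 1·(-241.8) + 2·(-46.1) = -334.0
ΔH° = (+82.1) − (-334.0) = 416.1 kJ/mol

ΔH° = 416.1 kJ/mol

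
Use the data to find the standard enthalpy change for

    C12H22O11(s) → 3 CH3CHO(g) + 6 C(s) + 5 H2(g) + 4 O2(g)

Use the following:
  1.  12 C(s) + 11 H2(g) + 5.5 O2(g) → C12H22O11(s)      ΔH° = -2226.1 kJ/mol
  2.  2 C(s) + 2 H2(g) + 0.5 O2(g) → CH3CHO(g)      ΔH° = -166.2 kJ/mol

eq. 1 reversed: +2226.1 kJ/mol
eq. 2 × 3: (3)·(-166.2) = -498.6 kJ/mol
By Hess's law, ΔH° = (-1)·(-2226.1) + (3)·(-166.2) = 1727.5 kJ/mol

ΔH° = 1727.5 kJ/mol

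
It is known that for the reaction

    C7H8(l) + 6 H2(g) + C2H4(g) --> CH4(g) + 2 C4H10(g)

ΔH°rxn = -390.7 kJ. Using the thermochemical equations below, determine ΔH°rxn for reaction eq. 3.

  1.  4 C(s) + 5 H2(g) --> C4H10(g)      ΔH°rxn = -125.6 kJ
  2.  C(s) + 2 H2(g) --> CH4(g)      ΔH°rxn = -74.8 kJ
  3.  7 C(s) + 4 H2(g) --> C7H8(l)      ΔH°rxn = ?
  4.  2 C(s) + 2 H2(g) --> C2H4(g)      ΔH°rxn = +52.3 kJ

ΔH°rxn = 12.4 kJ

eq. 1 × 2: (2)·(-125.6) = -251.2 kJ
eq. 2 as written: -74.8 kJ
eq. 3 reversed: contributes −x
eq. 4 reversed: -52.3 kJ
-390.7 = (-251.2) + (-74.8) + (-52.3) − x
x = (-390.7 − (-378.3)) / (-1) = 12.4 kJ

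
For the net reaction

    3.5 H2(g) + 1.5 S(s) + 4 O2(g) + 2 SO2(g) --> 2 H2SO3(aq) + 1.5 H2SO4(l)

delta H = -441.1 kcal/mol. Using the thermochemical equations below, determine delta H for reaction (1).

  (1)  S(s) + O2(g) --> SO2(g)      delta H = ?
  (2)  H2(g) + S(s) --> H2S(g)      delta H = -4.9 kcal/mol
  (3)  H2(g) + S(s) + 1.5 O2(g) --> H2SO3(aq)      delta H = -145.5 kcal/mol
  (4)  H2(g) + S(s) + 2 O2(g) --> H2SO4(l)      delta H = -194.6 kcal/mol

delta H = -70.9 kcal/mol

(1) reversed and × 2 (SO2(g) must end up as a reactant; ×2 to match 2 SO2(g) in the target): contributes −2·x
(2): not needed (H2S(g) appears nowhere else).
(3) × 2 (scale by 2 for the 2 H2SO3(aq)): (2)·(-145.5) = -291.0 kcal/mol
(4) × 3/2 (scale by 3/2 for the 3/2 H2SO4(l)): (3/2)·(-194.6) = -291.9 kcal/mol
-441.1 = (-291.0) + (-291.9) − 2·x
x = (-441.1 − (-582.9)) / (-2) = -70.9 kcal/mol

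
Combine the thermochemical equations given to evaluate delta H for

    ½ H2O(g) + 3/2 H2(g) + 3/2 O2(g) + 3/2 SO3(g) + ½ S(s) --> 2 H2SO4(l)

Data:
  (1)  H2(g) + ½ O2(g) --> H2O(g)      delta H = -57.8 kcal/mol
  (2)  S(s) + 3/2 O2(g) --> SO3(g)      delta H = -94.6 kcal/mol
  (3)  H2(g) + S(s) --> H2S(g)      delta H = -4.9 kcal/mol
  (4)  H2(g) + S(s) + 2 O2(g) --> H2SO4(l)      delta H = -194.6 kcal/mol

(1) reversed and × 1/2: (-1/2)·(-57.8) = +28.9 kcal/mol
(2) reversed and × 3/2: (-3/2)·(-94.6) = +141.9 kcal/mol
(3): not needed.
(4) × 2: (2)·(-194.6) = -389.2 kcal/mol
Combining the equations, delta H = (-1/2)·(-57.8) + (-3/2)·(-94.6) + (2)·(-194.6) = -218.4 kcal/mol

delta H = -218.4 kcal/mol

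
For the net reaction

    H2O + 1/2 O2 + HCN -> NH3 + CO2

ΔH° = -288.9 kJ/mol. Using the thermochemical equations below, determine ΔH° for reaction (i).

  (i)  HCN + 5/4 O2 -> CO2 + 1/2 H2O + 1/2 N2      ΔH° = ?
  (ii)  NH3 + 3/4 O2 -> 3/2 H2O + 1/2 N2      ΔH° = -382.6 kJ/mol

ΔH° = -671.5 kJ/mol

(i) as written (HCN already on the reactant side): contributes x
(ii) reversed (NH3 must end up as a product): +382.6 kJ/mol
-288.9 = (+382.6) + x
x = (-288.9 − (+382.6)) / (1) = -671.5 kJ/mol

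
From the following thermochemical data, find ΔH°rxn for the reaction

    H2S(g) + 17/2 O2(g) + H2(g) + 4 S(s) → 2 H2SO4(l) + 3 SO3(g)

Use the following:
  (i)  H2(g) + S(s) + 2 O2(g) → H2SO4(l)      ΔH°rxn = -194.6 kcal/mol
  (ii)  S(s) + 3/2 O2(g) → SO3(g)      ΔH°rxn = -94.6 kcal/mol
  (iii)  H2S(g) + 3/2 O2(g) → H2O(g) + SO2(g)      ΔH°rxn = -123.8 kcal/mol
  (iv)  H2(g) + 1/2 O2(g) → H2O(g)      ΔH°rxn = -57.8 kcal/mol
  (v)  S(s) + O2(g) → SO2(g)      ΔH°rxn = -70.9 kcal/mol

ΔH°rxn = -668.1 kcal/mol

(i) × 2 (scale by 2 for the 2 H2SO4(l)): (2)·(-194.6) = -389.2 kcal/mol
(ii) × 3 (scale by 3 for the 3 SO3(g)): (3)·(-94.6) = -283.8 kcal/mol
(iii) as written (H2S(g) already on the reactant side): -123.8 kcal/mol
(iv) reversed: +57.8 kcal/mol
(v) reversed: +70.9 kcal/mol
Combining the equations, ΔH°rxn = (2)·(-194.6) + (3)·(-94.6) + (1)·(-123.8) + (-1)·(-57.8) + (-1)·(-70.9) = -668.1 kcal/mol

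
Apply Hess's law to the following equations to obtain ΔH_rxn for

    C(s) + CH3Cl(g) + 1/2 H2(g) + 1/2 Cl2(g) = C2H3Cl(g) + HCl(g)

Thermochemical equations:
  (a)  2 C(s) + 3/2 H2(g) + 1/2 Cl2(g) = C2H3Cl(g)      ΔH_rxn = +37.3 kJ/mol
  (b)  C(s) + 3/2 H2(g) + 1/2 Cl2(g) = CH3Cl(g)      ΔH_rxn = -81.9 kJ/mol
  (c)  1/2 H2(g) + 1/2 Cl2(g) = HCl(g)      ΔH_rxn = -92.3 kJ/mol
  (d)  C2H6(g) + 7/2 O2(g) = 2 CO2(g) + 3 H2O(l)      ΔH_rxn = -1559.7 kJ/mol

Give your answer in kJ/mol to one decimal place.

ΔH_rxn = 26.9 kJ/mol

(a) as written: +37.3 kJ/mol
(b) reversed: +81.9 kJ/mol
(c) as written: -92.3 kJ/mol
(d): not needed.
ΔH_rxn = (1)·(+37.3) + (-1)·(-81.9) + (1)·(-92.3) = 26.9 kJ/mol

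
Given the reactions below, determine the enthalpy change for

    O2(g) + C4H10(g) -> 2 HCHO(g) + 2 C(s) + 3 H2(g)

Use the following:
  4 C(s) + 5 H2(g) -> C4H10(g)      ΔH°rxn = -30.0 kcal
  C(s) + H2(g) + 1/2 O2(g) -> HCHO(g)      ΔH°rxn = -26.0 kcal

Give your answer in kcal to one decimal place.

equation 1 reversed (C4H10(g) must end up as a reactant): +30.0 kcal
equation 2 × 2 (scale by 2 for the 2 HCHO(g)): (2)·(-26.0) = -52.0 kcal
ΔH°rxn = (+30.0) + (-52.0) = -22.0 kcal

ΔH°rxn = -22.0 kcal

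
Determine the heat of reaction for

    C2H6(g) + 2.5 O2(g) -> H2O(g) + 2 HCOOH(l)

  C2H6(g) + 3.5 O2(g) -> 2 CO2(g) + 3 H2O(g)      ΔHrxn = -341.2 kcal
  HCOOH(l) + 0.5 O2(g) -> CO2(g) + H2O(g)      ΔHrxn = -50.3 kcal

equation 1 as written (C2H6(g) already on the reactant side): -341.2 kcal
equation 2 reversed and × 2 (reverse to put HCOOH(l) on the product side; scale by 2 for the 2 HCOOH(l)): (-2)·(-50.3) = +100.6 kcal
Summing the manipulated equations, ΔHrxn = (-341.2) + (+100.6) = -240.6 kcal

ΔHrxn = -240.6 kcal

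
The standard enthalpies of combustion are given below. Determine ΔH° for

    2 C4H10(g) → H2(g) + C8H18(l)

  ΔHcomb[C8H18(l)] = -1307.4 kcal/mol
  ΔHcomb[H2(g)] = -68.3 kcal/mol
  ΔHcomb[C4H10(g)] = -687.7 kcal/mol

ΔH° = 0.3 kcal/mol

With combustion enthalpies, reactants minus products:
= [2·(-687.7)] − [1·(-68.3) + 1·(-1307.4)]
= 0.3 kcal/mol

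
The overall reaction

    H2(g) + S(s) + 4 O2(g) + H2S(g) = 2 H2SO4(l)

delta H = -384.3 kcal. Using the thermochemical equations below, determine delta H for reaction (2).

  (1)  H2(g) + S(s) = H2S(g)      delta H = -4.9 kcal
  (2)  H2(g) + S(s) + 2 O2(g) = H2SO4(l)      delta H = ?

(1) reversed: +4.9 kcal
(2) × 2: contributes 2·x
-384.3 = (+4.9) + 2·x
x = (-384.3 − (+4.9)) / (2) = -194.6 kcal

delta H = -194.6 kcal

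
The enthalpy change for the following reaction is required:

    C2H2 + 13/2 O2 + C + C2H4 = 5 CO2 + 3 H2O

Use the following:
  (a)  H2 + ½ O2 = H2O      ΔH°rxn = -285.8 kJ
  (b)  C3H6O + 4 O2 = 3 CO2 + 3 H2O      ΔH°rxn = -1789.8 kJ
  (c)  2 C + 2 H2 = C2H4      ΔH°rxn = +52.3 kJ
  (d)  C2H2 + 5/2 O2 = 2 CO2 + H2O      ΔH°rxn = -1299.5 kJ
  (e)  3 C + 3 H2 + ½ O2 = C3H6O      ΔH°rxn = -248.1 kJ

ΔH°rxn = -3103.9 kJ

(a) reversed: +285.8 kJ
(b) as written: -1789.8 kJ
(c) reversed: -52.3 kJ
(d) as written: -1299.5 kJ
(e) as written: -248.1 kJ
ΔH°rxn = (+285.8) + (-1789.8) + (-52.3) + (-1299.5) + (-248.1) = -3103.9 kJ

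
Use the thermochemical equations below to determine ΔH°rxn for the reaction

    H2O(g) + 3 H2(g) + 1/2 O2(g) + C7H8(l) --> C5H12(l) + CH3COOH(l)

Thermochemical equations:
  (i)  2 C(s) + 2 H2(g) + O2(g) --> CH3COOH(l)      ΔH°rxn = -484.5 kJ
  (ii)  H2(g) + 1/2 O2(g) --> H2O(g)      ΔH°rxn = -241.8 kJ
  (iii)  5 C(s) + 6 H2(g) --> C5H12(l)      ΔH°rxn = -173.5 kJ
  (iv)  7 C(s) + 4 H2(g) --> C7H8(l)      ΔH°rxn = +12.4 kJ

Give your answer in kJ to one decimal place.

(i) as written: -484.5 kJ
(ii) reversed: +241.8 kJ
(iii) as written: -173.5 kJ
(iv) reversed: -12.4 kJ
ΔH°rxn = (1)·(-484.5) + (-1)·(-241.8) + (1)·(-173.5) + (-1)·(+12.4) = -428.6 kJ

ΔH°rxn = -428.6 kJ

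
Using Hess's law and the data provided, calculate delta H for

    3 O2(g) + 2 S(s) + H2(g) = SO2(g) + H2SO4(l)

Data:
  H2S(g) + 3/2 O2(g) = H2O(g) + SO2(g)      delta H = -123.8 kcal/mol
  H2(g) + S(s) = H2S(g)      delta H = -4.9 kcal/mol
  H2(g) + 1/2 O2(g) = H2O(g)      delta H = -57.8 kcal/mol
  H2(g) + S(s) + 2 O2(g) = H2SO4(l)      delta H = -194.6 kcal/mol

delta H = -265.5 kcal/mol

equation 1 as written: -123.8 kcal/mol
equation 2 as written: -4.9 kcal/mol
equation 3 reversed: +57.8 kcal/mol
equation 4 as written: -194.6 kcal/mol
delta H = (-123.8) + (-4.9) + (+57.8) + (-194.6) = -265.5 kcal/mol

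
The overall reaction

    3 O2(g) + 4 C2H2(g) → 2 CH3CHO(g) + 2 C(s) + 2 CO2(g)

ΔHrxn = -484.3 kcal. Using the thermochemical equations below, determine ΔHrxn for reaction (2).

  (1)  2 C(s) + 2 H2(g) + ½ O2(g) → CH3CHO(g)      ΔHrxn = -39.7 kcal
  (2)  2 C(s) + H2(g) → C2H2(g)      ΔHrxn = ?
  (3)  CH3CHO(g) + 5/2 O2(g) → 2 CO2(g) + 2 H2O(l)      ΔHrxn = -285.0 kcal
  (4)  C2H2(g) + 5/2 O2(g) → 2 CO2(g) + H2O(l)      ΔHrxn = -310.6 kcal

ΔHrxn = 54.2 kcal

(1) as written: -39.7 kcal
(2) reversed and × 2: contributes −2·x
(3) reversed: +285.0 kcal
(4) × 2: (2)·(-310.6) = -621.2 kcal
-484.3 = (-39.7) + (+285.0) + (-621.2) − 2·x
x = (-484.3 − (-375.9)) / (-2) = 54.2 kcal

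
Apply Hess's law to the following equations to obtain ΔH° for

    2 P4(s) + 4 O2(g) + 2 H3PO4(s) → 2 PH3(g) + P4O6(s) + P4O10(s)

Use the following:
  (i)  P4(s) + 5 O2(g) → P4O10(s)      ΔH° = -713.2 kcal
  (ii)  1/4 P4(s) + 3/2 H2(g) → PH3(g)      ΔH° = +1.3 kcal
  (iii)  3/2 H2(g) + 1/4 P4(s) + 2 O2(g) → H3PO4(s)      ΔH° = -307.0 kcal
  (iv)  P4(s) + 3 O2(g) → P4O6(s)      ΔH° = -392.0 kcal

ΔH° = -488.6 kcal

(i) as written (P4O10(s) already on the product side): -713.2 kcal
(ii) × 2 (×2 to match 2 PH3(g) in the target): (2)·(+1.3) = +2.6 kcal
(iii) reversed and × 2 (H3PO4(s) must end up as a reactant; scale by 2 for the 2 H3PO4(s)): (-2)·(-307.0) = +614.0 kcal
(iv) as written (P4O6(s) already on the product side): -392.0 kcal
Since enthalpy is a state function, ΔH° = (-713.2) + (+2.6) + (+614.0) + (-392.0) = -488.6 kcal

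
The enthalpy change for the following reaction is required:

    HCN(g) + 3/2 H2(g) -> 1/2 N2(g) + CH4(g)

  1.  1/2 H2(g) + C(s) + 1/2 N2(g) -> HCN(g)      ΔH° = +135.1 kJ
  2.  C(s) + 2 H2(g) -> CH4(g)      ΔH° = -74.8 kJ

eq. 1 reversed: -135.1 kJ
eq. 2 as written: -74.8 kJ
ΔH° = (-1)·(+135.1) + (1)·(-74.8) = -209.9 kJ

ΔH° = -209.9 kJ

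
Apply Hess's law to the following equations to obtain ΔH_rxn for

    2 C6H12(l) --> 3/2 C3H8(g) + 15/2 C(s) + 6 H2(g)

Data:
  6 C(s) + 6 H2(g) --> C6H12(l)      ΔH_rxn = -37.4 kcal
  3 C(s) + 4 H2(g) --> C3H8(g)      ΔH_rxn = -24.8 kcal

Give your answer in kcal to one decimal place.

ΔH_rxn = 37.6 kcal

equation 1 reversed and × 2 (reverse to put C6H12(l) on the reactant side; ×2 to match 2 C6H12(l) in the target): (-2)·(-37.4) = +74.8 kcal
equation 2 × 3/2 (scale by 3/2 for the 3/2 C3H8(g)): (3/2)·(-24.8) = -37.2 kcal
Since enthalpy is a state function, ΔH_rxn = (-2)·(-37.4) + (3/2)·(-24.8) = 37.6 kcal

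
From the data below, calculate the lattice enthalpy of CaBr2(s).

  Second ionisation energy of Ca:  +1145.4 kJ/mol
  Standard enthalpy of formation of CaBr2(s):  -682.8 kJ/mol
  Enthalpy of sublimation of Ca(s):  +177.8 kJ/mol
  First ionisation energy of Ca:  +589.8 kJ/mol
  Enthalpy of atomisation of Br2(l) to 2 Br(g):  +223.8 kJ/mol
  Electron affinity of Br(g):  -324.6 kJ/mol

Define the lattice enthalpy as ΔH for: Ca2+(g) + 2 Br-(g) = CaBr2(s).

ΔHf° = 1·ΔHsub + 1·(ΣIE) + 1·D(Br2) + 2·EA + U
-682.8 = 1·(+177.8) + 1·(+1735.2) + 1·(+223.8) + 2·(-324.6) + U
U = -682.8 − (+1487.6) = -2170.4 kJ/mol

U = -2170.4 kJ/mol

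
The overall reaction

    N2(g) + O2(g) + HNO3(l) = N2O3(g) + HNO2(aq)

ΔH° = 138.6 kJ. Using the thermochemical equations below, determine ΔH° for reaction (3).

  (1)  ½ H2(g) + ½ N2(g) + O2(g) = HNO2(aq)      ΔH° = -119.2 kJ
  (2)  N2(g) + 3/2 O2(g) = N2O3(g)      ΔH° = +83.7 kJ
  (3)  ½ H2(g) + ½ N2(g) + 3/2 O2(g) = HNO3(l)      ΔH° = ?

(1) as written: -119.2 kJ
(2) as written: +83.7 kJ
(3) reversed: contributes −x
+138.6 = (-119.2) + (+83.7) − x
x = (+138.6 − (-35.5)) / (-1) = -174.1 kJ

ΔH° = -174.1 kJ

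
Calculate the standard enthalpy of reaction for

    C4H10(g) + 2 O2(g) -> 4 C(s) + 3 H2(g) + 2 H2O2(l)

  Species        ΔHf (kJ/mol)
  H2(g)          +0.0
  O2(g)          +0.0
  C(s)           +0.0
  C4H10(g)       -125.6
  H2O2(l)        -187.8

ΔH_rxn = -250.0 kJ/mol

Products: 4·(+0.0) + 3·(+0.0) + 2·(-187.8) = -375.6
Reactants: 1·(-125.6) + 2·(+0.0) = -125.6
ΔH_rxn = (-375.6) − (-125.6) = -250.0 kJ/mol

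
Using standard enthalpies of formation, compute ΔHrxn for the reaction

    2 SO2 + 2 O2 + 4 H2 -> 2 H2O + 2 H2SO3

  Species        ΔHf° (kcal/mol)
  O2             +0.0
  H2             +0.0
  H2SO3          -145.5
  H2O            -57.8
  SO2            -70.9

Products: 2·(-57.8) + 2·(-145.5) = -406.6
Reactants: 2·(-70.9) + 2·(+0.0) + 4·(+0.0) = -141.8
ΔHrxn = (-406.6) − (-141.8) = -264.8 kcal/mol

ΔHrxn = -264.8 kcal/mol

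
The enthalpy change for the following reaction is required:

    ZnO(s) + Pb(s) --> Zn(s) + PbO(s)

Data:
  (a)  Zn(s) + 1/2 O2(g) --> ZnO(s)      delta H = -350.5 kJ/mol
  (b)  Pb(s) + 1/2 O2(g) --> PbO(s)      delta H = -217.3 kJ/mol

delta H = 133.2 kJ/mol

(a) reversed (reverse to put ZnO(s) on the reactant side): +350.5 kJ/mol
(b) as written (PbO(s) already on the product side): -217.3 kJ/mol
delta H = (-1)·(-350.5) + (1)·(-217.3) = 133.2 kJ/mol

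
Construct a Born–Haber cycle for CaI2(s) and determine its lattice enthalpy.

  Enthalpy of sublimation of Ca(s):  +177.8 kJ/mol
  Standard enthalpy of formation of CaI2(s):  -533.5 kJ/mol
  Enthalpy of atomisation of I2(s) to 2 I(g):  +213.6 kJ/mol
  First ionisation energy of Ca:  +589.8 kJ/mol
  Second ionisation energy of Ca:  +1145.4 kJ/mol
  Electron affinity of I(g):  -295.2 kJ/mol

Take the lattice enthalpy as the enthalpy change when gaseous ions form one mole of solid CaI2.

U = -2069.7 kJ/mol

ΔHf° = 1·ΔHsub + 1·(ΣIE) + 1·D(I2) + 2·EA + U
-533.5 = 1·(+177.8) + 1·(+1735.2) + 1·(+213.6) + 2·(-295.2) + U
U = -533.5 − (+1536.2) = -2069.7 kJ/mol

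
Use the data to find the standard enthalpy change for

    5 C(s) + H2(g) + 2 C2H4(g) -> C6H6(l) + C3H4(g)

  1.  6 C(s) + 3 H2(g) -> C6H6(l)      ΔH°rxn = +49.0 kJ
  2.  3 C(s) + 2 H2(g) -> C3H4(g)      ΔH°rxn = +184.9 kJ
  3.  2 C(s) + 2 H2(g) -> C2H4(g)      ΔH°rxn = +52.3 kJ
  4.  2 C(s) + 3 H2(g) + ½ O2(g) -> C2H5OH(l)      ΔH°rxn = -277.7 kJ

eq. 1 as written (C6H6(l) already on the product side): +49.0 kJ
eq. 2 as written (C3H4(g) already on the product side): +184.9 kJ
eq. 3 reversed and × 2 (C2H4(g) must end up as a reactant; ×2 to match 2 C2H4(g) in the target): (-2)·(+52.3) = -104.6 kJ
eq. 4: not needed (C2H5OH(l) appears nowhere else).
ΔH°rxn = (1)·(+49.0) + (1)·(+184.9) + (-2)·(+52.3) = 129.3 kJ

ΔH°rxn = 129.3 kJ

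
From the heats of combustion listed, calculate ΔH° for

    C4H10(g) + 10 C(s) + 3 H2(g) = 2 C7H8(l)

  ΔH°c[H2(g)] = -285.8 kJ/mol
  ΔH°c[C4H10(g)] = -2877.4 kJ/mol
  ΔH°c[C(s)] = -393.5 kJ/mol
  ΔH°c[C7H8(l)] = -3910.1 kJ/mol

Using ΔH = Σ nΔHc°(reactants) − Σ nΔHc°(products):
= [1·(-2877.4) + 10·(-393.5) + 3·(-285.8)] − [2·(-3910.1)]
= 150.4 kJ/mol

ΔH° = 150.4 kJ/mol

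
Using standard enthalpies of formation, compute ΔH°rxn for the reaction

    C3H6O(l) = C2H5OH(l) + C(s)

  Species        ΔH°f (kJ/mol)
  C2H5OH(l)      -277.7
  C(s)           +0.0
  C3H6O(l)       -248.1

ΔH°rxn = Σ nΔHf°(products) − Σ nΔHf°(reactants).
Products: 1·(-277.7) + 1·(+0.0) = -277.7
Reactants: 1·(-248.1) = -248.1
ΔH°rxn = (-277.7) − (-248.1) = -29.6 kJ/mol

ΔH°rxn = -29.6 kJ/mol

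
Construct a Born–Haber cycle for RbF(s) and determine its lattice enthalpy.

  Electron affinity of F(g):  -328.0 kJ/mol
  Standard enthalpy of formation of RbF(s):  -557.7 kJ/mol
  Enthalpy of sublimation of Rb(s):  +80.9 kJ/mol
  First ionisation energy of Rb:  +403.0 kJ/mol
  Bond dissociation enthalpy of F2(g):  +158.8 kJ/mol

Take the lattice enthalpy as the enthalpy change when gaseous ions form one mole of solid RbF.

U = -793.0 kJ/mol

ΔHf° = 1·ΔHsub + 1·(ΣIE) + 1/2·D(F2) + 1·EA + U
-557.7 = 1·(+80.9) + 1·(+403.0) + 1/2·(+158.8) + 1·(-328.0) + U
U = -557.7 − (+235.3) = -793.0 kJ/mol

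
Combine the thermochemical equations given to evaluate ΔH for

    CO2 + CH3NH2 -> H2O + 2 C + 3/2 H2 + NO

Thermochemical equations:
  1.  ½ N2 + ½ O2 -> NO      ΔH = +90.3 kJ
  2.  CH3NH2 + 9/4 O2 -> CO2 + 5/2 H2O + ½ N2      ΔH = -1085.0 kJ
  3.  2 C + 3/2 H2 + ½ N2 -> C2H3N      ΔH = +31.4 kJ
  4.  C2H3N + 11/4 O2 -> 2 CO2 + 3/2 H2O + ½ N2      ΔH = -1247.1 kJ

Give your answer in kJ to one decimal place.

ΔH = 221.0 kJ

eq. 1 as written: +90.3 kJ
eq. 2 as written: -1085.0 kJ
eq. 3 reversed: -31.4 kJ
eq. 4 reversed: +1247.1 kJ
ΔH = (+90.3) + (-1085.0) + (-31.4) + (+1247.1) = 221.0 kJ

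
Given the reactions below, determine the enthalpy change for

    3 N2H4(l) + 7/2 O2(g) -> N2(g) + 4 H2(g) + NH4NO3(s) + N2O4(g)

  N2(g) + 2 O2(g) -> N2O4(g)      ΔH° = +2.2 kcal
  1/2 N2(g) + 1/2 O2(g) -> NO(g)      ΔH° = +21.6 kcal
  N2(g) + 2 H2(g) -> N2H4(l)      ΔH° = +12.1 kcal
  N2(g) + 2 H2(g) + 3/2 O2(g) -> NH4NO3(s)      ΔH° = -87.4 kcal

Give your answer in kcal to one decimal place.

ΔH° = -121.5 kcal

equation 1 as written (N2O4(g) already on the product side): +2.2 kcal
equation 2: not needed (NO(g) appears nowhere else).
equation 3 reversed and × 3 (N2H4(l) must end up as a reactant; ×3 to match 3 N2H4(l) in the target): (-3)·(+12.1) = -36.3 kcal
equation 4 as written (NH4NO3(s) already on the product side): -87.4 kcal
ΔH° = (+2.2) + (-36.3) + (-87.4) = -121.5 kcal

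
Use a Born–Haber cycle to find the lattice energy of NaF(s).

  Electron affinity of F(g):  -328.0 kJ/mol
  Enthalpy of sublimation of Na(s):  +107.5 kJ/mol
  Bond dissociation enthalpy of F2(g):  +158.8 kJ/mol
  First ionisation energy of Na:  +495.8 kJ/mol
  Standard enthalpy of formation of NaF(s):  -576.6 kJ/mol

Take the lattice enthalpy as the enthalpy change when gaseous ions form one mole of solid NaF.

ΔHf° = 1·ΔHsub + 1·(ΣIE) + 1/2·D(F2) + 1·EA + U
-576.6 = 1·(+107.5) + 1·(+495.8) + 1/2·(+158.8) + 1·(-328.0) + U
U = -576.6 − (+354.7) = -931.3 kJ/mol

U = -931.3 kJ/mol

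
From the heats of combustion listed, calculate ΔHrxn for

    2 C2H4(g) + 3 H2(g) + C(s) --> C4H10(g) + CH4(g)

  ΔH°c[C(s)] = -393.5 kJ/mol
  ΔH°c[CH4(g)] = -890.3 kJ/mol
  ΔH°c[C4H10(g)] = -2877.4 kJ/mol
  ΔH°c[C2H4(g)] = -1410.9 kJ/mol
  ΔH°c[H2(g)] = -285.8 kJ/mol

Using ΔH = Σ nΔHc°(reactants) − Σ nΔHc°(products):
= [2·(-1410.9) + 3·(-285.8) + 1·(-393.5)] − [1·(-2877.4) + 1·(-890.3)]
= -305.0 kJ/mol

ΔHrxn = -305.0 kJ/mol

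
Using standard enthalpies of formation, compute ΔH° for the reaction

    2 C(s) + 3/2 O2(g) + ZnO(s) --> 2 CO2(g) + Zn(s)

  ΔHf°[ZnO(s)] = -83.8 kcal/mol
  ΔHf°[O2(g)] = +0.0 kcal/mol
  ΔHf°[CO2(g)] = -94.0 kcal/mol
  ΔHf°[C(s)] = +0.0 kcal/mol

ΔH°rxn = Σ nΔHf°(products) − Σ nΔHf°(reactants).
Products: 2·(-94.0) + 1·(+0.0) = -188.0
Reactants: 2·(+0.0) + 3/2·(+0.0) + 1·(-83.8) = -83.8
ΔH° = (-188.0) − (-83.8) = -104.2 kcal/mol

ΔH° = -104.2 kcal/mol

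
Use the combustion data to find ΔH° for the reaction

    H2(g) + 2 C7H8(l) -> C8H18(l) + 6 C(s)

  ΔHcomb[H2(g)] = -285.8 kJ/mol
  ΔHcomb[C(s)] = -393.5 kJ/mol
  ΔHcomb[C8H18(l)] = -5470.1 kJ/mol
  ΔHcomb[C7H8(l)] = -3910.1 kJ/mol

Using ΔH = Σ nΔHc°(reactants) − Σ nΔHc°(products):
= [1·(-285.8) + 2·(-3910.1)] − [1·(-5470.1) + 6·(-393.5)]
= -274.9 kJ/mol

ΔH° = -274.9 kJ/mol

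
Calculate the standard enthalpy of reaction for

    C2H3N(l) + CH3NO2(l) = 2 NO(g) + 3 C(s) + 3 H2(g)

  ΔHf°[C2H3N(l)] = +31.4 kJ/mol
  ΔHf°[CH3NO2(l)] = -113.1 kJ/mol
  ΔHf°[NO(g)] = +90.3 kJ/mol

Products: 2·(+90.3) + 3·(+0.0) + 3·(+0.0) = +180.6
Reactants: 1·(+31.4) + 1·(-113.1) = -81.7
ΔHrxn = (+180.6) − (-81.7) = 262.3 kJ/mol

ΔHrxn = 262.3 kJ/mol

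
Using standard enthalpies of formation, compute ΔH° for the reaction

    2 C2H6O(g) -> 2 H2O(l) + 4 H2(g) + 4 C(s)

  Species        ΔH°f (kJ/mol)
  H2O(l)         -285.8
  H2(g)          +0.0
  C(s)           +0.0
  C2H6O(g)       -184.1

ΔH° = -203.4 kJ/mol

ΔH°rxn = Σ nΔHf°(products) − Σ nΔHf°(reactants).
Products: 2·(-285.8) + 4·(+0.0) + 4·(+0.0) = -571.6
Reactants: 2·(-184.1) = -368.2
ΔH° = (-571.6) − (-368.2) = -203.4 kJ/mol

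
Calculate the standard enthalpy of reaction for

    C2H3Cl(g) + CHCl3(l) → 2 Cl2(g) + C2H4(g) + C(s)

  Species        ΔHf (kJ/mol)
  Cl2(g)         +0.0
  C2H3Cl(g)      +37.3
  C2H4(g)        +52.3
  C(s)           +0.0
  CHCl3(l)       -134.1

ΔHrxn = 149.1 kJ/mol

ΔH°rxn = Σ nΔHf°(products) − Σ nΔHf°(reactants).
Products: 2·(+0.0) + 1·(+52.3) + 1·(+0.0) = +52.3
Reactants: 1·(+37.3) + 1·(-134.1) = -96.8
ΔHrxn = (+52.3) − (-96.8) = 149.1 kJ/mol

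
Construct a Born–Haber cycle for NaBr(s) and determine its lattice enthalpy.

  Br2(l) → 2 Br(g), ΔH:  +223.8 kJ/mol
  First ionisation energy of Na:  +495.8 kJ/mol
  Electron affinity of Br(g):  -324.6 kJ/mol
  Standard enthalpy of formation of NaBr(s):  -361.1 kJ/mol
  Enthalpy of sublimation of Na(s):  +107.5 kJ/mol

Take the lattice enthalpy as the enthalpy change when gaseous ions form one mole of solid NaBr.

U = -751.7 kJ/mol

ΔHf° = 1·ΔHsub + 1·(ΣIE) + 1/2·D(Br2) + 1·EA + U
-361.1 = 1·(+107.5) + 1·(+495.8) + 1/2·(+223.8) + 1·(-324.6) + U
U = -361.1 − (+390.6) = -751.7 kJ/mol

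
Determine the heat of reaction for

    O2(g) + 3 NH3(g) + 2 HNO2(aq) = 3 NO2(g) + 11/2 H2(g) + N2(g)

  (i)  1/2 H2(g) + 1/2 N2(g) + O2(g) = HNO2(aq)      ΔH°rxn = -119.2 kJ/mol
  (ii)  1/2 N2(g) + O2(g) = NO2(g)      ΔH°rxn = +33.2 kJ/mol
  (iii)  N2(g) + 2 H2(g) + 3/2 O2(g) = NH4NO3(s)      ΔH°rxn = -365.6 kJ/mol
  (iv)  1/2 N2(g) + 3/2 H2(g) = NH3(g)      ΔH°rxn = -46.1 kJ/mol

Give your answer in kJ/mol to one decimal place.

(i) reversed and × 2 (HNO2(aq) must end up as a reactant; scale by 2 for the 2 HNO2(aq)): (-2)·(-119.2) = +238.4 kJ/mol
(ii) × 3 (scale by 3 for the 3 NO2(g)): (3)·(+33.2) = +99.6 kJ/mol
(iii): not needed (NH4NO3(s) appears nowhere else).
(iv) reversed and × 3 (NH3(g) must end up as a reactant; ×3 to match 3 NH3(g) in the target): (-3)·(-46.1) = +138.3 kJ/mol
ΔH°rxn = (+238.4) + (+99.6) + (+138.3) = 476.3 kJ/mol

ΔH°rxn = 476.3 kJ/mol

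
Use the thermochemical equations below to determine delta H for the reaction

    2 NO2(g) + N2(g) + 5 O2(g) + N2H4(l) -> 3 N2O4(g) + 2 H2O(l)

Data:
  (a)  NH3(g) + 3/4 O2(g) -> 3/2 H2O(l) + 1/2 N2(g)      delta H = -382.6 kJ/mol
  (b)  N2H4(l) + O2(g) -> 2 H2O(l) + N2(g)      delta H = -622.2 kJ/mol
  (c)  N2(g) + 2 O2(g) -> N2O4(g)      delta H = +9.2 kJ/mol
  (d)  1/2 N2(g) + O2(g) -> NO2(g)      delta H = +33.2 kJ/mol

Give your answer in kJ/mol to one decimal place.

(a): not needed (NH3(g) appears nowhere else).
(b) as written (N2H4(l) already on the reactant side): -622.2 kJ/mol
(c) × 3 (scale by 3 for the 3 N2O4(g)): (3)·(+9.2) = +27.6 kJ/mol
(d) reversed and × 2 (NO2(g) must end up as a reactant; scale by 2 for the 2 NO2(g)): (-2)·(+33.2) = -66.4 kJ/mol
Combining the equations, delta H = (1)·(-622.2) + (3)·(+9.2) + (-2)·(+33.2) = -661.0 kJ/mol

delta H = -661.0 kJ/mol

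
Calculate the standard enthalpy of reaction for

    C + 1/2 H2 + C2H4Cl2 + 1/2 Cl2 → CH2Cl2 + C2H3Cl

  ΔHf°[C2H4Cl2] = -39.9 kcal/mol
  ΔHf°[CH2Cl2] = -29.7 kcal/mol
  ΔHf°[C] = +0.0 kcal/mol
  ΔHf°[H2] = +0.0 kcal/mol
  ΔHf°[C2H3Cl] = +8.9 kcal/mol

ΔH°rxn = 19.1 kcal/mol

Products: 1·(-29.7) + 1·(+8.9) = -20.8
Reactants: 1·(+0.0) + 1/2·(+0.0) + 1·(-39.9) + 1/2·(+0.0) = -39.9
ΔH°rxn = (-20.8) − (-39.9) = 19.1 kcal/mol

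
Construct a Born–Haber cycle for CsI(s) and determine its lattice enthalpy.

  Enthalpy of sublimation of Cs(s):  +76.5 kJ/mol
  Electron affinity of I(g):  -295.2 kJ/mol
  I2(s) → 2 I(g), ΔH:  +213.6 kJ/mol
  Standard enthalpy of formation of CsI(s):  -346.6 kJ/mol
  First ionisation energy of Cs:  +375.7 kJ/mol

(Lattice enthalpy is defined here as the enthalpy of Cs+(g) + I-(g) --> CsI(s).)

U = -610.4 kJ/mol

ΔHf° = 1·ΔHsub + 1·(ΣIE) + 1/2·D(I2) + 1·EA + U
-346.6 = 1·(+76.5) + 1·(+375.7) + 1/2·(+213.6) + 1·(-295.2) + U
U = -346.6 − (+263.8) = -610.4 kJ/mol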